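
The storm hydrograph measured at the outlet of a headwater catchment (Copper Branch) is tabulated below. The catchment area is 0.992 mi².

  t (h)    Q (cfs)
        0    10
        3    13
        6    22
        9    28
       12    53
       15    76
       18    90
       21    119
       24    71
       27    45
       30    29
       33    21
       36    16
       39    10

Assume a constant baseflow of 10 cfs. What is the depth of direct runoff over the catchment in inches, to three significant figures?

Direct runoff: 0.0, 3.0, 12.0, 18.0, 43.0, 66.0, 80.0, 109.0, 61.0, 35.0, 19.0, 11.0, 6.0, 0.0 cfs; ΣQ_DR = 463.0 cfs.
V = ΣQ_DR · Δt = 463.0 × 10800 s = 5.000 × 10^6 ft³.
Over A = 0.992 mi², depth = V / A = 2.17 in.

d ≈ 2.17 in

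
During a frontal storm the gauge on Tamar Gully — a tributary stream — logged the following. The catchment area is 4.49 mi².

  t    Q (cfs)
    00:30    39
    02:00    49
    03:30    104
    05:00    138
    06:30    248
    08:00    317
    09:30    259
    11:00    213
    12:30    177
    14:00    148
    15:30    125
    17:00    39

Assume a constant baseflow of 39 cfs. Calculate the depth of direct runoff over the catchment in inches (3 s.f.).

Direct runoff: 0.0, 10.0, 65.0, 99.0, 209.0, 278.0, 220.0, 174.0, 138.0, 109.0, 86.0, 0.0 cfs; ΣQ_DR = 1388 cfs.
V = ΣQ_DR · Δt = 1388 × 5400 s = 7.495 × 10^6 ft³.
Over A = 4.49 mi², depth = V / A = 0.719 in.

d ≈ 0.719 in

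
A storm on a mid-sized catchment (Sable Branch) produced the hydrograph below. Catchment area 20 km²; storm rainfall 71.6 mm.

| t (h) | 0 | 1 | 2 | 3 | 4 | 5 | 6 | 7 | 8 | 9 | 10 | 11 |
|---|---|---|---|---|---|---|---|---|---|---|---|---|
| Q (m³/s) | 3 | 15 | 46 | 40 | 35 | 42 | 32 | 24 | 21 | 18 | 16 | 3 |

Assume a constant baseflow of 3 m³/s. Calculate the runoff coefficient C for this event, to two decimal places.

C ≈ 0.65

ΣQ_DR = 259.0 m³/s; V = ΣQ_DR·Δt = 9.324 × 10^5 m³.
Runoff depth d = V / A = 46.62 mm.
C = d / P = 46.62 / 71.6 = 0.65.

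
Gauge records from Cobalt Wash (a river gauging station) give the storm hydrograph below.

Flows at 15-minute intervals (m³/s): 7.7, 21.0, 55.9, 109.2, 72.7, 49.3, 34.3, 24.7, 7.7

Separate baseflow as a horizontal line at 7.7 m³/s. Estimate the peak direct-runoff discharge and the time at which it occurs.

Subtracting baseflow gives direct-runoff ordinates: 0.0, 13.3, 48.2, 101.5, 65.0, 41.6, 26.6, 17.0, 0.0 m³/s.
The maximum is 101.5 m³/s, occurring at the reading for t = 0.75 h.

Q_p = 101.5 m³/s at t = 0.75 h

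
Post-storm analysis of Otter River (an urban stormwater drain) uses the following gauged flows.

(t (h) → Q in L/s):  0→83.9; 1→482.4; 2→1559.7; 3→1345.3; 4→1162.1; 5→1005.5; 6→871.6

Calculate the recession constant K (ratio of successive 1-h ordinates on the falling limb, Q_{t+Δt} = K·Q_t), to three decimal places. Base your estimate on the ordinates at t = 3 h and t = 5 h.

Using the recession-limb readings at t = 3 h and t = 5 h: Q falls from 1345.3 to 1005.5 L/s over 2 intervals.
K = (Q₂/Q₁)^(1/2) = (1005.5/1345.3)^(1/2) = 0.865.

K ≈ 0.865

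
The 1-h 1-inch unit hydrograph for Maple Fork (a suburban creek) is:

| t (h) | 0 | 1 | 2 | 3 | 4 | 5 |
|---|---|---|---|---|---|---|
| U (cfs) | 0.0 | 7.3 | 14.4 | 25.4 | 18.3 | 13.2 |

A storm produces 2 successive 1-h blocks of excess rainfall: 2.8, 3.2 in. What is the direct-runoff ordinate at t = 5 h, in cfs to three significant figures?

Q ≈ 95.5 cfs

By discrete convolution, Q_j = Σ (P_i / 1 in) · U_{j−i}.
At t = 5 h (j=5): Q = (2.8/1)·13.2 + (3.2/1)·18.3 = 95.5 cfs.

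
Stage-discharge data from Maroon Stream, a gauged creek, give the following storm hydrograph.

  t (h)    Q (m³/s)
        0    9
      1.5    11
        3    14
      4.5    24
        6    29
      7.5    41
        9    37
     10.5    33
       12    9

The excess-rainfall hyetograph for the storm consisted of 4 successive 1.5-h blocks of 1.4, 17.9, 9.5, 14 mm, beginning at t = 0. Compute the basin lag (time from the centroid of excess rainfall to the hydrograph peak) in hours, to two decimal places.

t_L ≈ 3.98 h

Centroid of excess rainfall: t_c = Σ P_i·t̄_i / ΣP_i = 3.5152 h (block centres at 0.75, 2.25, 3.75, 5.25 h).
Hydrograph peak occurs at t = 7.5 h, so basin lag t_L = 7.5 − 3.5152 = 3.98 h.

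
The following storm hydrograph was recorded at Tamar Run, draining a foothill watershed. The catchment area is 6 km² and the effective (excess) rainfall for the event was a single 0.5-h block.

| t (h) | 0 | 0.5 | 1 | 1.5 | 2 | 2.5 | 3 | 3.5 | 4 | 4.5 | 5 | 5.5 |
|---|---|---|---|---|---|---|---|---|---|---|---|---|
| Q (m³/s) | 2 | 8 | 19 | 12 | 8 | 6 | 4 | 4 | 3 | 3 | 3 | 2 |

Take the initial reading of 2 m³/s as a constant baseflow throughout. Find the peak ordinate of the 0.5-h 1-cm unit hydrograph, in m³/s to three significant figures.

U_p ≈ 11.3 m³/s

Direct runoff: 0.0, 6.0, 17.0, 10.0, 6.0, 4.0, 2.0, 2.0, 1.0, 1.0, 1.0, 0.0 m³/s; ΣQ_DR = 50.00 m³/s, peak = 17.0 m³/s.
Runoff depth d = ΣQ_DR·Δt / A = 50.00 × 1800 / (6 km²) = 15.00 mm.
The 1-cm UH is the DRH scaled by (10 mm)/d, so U_p = 17.0 × 10/15.00 = 11.3 m³/s.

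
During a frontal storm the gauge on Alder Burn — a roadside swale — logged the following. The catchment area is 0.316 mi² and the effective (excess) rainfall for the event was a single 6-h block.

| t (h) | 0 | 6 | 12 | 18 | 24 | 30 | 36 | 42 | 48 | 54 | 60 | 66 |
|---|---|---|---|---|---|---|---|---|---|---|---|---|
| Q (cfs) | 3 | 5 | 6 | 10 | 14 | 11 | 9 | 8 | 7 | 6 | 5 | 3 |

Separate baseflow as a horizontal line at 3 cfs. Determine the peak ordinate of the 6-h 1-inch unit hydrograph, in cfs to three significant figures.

U_p ≈ 7.33 cfs

Direct runoff: 0.0, 2.0, 3.0, 7.0, 11.0, 8.0, 6.0, 5.0, 4.0, 3.0, 2.0, 0.0 cfs; ΣQ_DR = 51.00 cfs, peak = 11.0 cfs.
Runoff depth d = ΣQ_DR·Δt / A = 51.00 × 21600 / (0.316 mi²) = 1.501 in.
The 1-inch UH is the DRH scaled by (1 in)/d, so U_p = 11.0 × 1/1.501 = 7.33 cfs.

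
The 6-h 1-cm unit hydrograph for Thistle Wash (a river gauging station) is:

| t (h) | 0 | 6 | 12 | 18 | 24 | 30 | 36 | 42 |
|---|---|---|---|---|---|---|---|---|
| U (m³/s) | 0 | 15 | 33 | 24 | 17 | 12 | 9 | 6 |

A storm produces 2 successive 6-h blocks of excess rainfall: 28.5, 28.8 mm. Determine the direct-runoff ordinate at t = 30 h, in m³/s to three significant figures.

Q ≈ 83.2 m³/s

By discrete convolution, Q_j = Σ (P_i / 10 mm) · U_{j−i}.
At t = 30 h (j=5): Q = (28.5/10)·12 + (28.8/10)·17 = 83.2 m³/s.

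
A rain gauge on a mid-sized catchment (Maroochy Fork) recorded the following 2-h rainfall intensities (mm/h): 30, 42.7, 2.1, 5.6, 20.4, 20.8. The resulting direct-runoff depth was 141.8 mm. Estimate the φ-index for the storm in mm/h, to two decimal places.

Only the 4 blocks with intensity above φ contribute runoff: 30, 42.7, 20.4, 20.8 mm/h.
Σ(I−φ)·Δt = d  ⇒  (30+42.7+20.4+20.8 − 4φ)·2 = 141.8
φ = (113.9 − 141.8/2) / 4 = 10.75 mm/h.

φ ≈ 10.75 mm/h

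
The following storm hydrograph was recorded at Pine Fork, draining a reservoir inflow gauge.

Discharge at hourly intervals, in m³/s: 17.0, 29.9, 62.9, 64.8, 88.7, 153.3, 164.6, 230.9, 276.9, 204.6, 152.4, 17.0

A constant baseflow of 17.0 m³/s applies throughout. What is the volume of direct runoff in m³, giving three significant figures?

Direct-runoff ordinates (Q − Q_b): 0.0, 12.9, 45.9, 47.8, 71.7, 136.3, 147.6, 213.9, 259.9, 187.6, 135.4, 0.0 m³/s.
ΣQ_DR = 1259 m³/s.
With Δt = 1 h = 3600 s, V = ΣQ_DR · Δt = 1259 × 3600 = 4.53 × 10^6 m³.

V ≈ 4.53 × 10^6 m³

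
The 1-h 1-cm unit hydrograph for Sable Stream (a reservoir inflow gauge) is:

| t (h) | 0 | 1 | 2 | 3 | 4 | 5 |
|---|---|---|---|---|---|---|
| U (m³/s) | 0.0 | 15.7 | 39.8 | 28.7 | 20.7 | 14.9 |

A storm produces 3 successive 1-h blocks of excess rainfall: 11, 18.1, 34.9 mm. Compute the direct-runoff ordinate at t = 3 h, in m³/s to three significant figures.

Q ≈ 158 m³/s

By discrete convolution, Q_j = Σ (P_i / 10 mm) · U_{j−i}.
At t = 3 h (j=3): Q = (11/10)·28.7 + (18.1/10)·39.8 + (34.9/10)·15.7 = 158 m³/s.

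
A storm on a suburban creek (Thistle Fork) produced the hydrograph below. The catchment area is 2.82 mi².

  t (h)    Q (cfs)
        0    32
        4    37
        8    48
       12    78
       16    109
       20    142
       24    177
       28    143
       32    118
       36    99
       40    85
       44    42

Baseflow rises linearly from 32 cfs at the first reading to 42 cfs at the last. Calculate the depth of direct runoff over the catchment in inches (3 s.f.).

Direct runoff: 0.00, 4.09, 14.18, 43.27, 73.36, 105.45, 139.55, 104.64, 78.73, 58.82, 43.91, 0.00 cfs; ΣQ_DR = 666.0 cfs.
V = ΣQ_DR · Δt = 666.0 × 14400 s = 9.590 × 10^6 ft³.
Over A = 2.82 mi², depth = V / A = 1.46 in.

d ≈ 1.46 in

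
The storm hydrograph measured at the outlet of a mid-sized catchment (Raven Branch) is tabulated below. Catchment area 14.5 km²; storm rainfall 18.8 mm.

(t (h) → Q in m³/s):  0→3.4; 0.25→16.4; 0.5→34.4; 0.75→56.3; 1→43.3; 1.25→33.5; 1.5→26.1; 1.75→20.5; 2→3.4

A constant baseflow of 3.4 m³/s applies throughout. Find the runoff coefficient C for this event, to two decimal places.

C ≈ 0.68

ΣQ_DR = 206.7 m³/s; V = ΣQ_DR·Δt = 1.860 × 10^5 m³.
Runoff depth d = V / A = 12.83 mm.
C = d / P = 12.83 / 18.8 = 0.68.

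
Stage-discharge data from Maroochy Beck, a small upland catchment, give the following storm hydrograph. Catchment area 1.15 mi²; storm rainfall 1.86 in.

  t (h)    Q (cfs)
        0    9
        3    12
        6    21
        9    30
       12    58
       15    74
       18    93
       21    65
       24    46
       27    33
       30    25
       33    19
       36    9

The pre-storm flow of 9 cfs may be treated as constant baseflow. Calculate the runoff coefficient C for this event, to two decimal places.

C ≈ 0.82

ΣQ_DR = 377.0 cfs; V = ΣQ_DR·Δt = 4.072 × 10^6 ft³.
Runoff depth d = V / A = 1.524 in.
C = d / P = 1.524 / 1.86 = 0.82.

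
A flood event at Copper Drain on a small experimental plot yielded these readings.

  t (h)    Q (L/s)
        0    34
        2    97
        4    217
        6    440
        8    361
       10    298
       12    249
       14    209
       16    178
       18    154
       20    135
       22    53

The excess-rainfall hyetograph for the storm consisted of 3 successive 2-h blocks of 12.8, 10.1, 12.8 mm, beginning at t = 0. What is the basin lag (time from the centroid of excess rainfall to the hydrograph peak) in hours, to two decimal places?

t_L ≈ 3.00 h

Centroid of excess rainfall: t_c = Σ P_i·t̄_i / ΣP_i = 3.0000 h (block centres at 1, 3, 5 h).
Hydrograph peak occurs at t = 6 h, so basin lag t_L = 6 − 3.0000 = 3.00 h.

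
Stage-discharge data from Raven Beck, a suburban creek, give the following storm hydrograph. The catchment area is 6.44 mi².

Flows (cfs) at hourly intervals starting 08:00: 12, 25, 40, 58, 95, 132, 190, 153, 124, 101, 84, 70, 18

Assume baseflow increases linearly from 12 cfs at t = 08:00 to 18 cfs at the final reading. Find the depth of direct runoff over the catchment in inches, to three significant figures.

d ≈ 0.218 in

Direct runoff: 0.00, 12.50, 27.00, 44.50, 81.00, 117.50, 175.00, 137.50, 108.00, 84.50, 67.00, 52.50, 0.00 cfs; ΣQ_DR = 907.0 cfs.
V = ΣQ_DR · Δt = 907.0 × 3600 s = 3.265 × 10^6 ft³.
Over A = 6.44 mi², depth = V / A = 0.218 in.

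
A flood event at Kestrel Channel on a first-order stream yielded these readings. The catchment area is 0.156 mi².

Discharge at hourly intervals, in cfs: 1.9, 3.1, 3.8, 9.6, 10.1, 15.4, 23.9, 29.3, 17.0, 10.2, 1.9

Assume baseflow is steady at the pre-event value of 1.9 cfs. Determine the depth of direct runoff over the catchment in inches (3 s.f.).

d ≈ 1.05 in

Direct runoff: 0.0, 1.2, 1.9, 7.7, 8.2, 13.5, 22.0, 27.4, 15.1, 8.3, 0.0 cfs; ΣQ_DR = 105.3 cfs.
V = ΣQ_DR · Δt = 105.3 × 3600 s = 3.791 × 10^5 ft³.
Over A = 0.156 mi², depth = V / A = 1.05 in.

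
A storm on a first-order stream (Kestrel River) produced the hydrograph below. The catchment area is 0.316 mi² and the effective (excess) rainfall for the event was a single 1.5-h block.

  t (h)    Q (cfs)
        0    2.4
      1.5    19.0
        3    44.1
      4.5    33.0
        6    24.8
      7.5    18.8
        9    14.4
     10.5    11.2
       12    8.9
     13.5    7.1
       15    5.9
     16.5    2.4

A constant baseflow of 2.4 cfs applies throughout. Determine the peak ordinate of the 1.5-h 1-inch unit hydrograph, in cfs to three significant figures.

Direct runoff: 0.0, 16.6, 41.7, 30.6, 22.4, 16.4, 12.0, 8.8, 6.5, 4.7, 3.5, 0.0 cfs; ΣQ_DR = 163.2 cfs, peak = 41.7 cfs.
Runoff depth d = ΣQ_DR·Δt / A = 163.2 × 5400 / (0.316 mi²) = 1.200 in.
The 1-inch UH is the DRH scaled by (1 in)/d, so U_p = 41.7 × 1/1.200 = 34.7 cfs.

U_p ≈ 34.7 cfs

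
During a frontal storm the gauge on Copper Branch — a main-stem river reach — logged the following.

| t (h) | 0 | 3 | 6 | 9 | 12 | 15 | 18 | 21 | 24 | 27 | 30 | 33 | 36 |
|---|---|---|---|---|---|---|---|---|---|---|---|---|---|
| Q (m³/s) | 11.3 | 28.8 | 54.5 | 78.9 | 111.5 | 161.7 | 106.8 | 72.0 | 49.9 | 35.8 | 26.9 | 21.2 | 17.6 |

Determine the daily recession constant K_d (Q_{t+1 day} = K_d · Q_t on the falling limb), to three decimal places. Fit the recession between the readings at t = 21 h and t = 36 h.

K_d ≈ 0.105

Between t = 21 h and t = 36 h the flow falls from 72.0 to 17.6 m³/s over 5×3 h = 15 h.
Per-interval ratio K = (17.6/72.0)^(1/5) = 0.7545; K_d = K^(24/3) = 0.105.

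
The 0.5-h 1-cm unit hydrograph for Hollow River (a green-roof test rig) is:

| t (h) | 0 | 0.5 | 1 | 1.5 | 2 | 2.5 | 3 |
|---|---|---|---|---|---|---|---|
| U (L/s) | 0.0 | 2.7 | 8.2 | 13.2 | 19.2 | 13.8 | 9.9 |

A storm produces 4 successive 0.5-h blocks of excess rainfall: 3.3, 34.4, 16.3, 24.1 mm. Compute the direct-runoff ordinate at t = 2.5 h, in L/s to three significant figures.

By discrete convolution, Q_j = Σ (P_i / 10 mm) · U_{j−i}.
At t = 2.5 h (j=5): Q = (3.3/10)·13.8 + (34.4/10)·19.2 + (16.3/10)·13.2 + (24.1/10)·8.2 = 112 L/s.

Q ≈ 112 L/s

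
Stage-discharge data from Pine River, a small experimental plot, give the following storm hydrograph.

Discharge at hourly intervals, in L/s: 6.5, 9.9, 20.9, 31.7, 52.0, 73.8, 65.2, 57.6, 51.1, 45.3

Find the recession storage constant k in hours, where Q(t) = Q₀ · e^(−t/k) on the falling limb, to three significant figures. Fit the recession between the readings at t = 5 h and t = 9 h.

On the falling limb, Q drops from 73.8 to 45.3 L/s between t = 5 h and t = 9 h (Δt = 4 h).
k = −Δt / ln(Q₂/Q₁) = −4 / ln(45.3/73.8) = 8.20 h.

k ≈ 8.20 h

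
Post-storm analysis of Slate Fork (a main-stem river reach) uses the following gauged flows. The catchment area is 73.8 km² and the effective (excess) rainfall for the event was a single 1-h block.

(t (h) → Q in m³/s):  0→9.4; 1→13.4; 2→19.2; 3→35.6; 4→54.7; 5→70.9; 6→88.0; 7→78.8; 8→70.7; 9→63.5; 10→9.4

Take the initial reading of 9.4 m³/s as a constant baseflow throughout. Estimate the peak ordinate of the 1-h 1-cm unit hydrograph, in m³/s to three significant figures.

U_p ≈ 39.3 m³/s

Direct runoff: 0.0, 4.0, 9.8, 26.2, 45.3, 61.5, 78.6, 69.4, 61.3, 54.1, 0.0 m³/s; ΣQ_DR = 410.2 m³/s, peak = 78.6 m³/s.
Runoff depth d = ΣQ_DR·Δt / A = 410.2 × 3600 / (73.8 km²) = 20.01 mm.
The 1-cm UH is the DRH scaled by (10 mm)/d, so U_p = 78.6 × 10/20.01 = 39.3 m³/s.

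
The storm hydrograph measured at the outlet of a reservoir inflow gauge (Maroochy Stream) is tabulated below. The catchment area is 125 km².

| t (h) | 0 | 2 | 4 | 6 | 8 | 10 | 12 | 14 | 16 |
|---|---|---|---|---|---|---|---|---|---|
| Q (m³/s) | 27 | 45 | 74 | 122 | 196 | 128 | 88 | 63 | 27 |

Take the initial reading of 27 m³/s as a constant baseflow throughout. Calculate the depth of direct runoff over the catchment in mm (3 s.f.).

Direct runoff: 0.0, 18.0, 47.0, 95.0, 169.0, 101.0, 61.0, 36.0, 0.0 m³/s; ΣQ_DR = 527.0 m³/s.
V = ΣQ_DR · Δt = 527.0 × 7200 s = 3.794 × 10^6 m³.
Over A = 125 km², depth = V / A = 30.4 mm.

d ≈ 30.4 mm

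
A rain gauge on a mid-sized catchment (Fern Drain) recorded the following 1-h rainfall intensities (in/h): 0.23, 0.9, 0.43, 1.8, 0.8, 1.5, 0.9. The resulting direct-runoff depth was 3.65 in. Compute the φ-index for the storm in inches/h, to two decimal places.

Only the 5 blocks with intensity above φ contribute runoff: 0.9, 1.8, 0.8, 1.5, 0.9 in/h.
Σ(I−φ)·Δt = d  ⇒  (0.9+1.8+0.8+1.5+0.9 − 5φ)·1 = 3.65
φ = (5.900 − 3.65/1) / 5 = 0.45 in/h.

φ ≈ 0.45 in/h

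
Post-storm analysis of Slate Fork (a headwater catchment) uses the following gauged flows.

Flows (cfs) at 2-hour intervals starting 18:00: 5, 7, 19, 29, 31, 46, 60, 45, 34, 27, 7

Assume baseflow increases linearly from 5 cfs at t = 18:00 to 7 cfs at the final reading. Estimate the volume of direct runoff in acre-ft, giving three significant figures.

Direct-runoff ordinates (Q − Q_b): 0.00, 1.80, 13.60, 23.40, 25.20, 40.00, 53.80, 38.60, 27.40, 20.20, 0.00 cfs.
ΣQ_DR = 244.0 cfs.
With Δt = 2 h = 7200 s, V = ΣQ_DR · Δt = 244.0 × 7200 = 1.76 × 10^6 ft³ = 40.3 acre-ft.

V ≈ 40.3 acre-ft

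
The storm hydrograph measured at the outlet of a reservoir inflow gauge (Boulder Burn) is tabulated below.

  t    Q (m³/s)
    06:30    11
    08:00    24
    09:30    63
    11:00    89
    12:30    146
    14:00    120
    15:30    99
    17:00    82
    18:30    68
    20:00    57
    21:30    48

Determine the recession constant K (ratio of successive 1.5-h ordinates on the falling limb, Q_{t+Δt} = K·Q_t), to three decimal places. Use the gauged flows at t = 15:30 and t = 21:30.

K ≈ 0.834

Using the recession-limb readings at t = 15:30 and t = 21:30: Q falls from 99 to 48 m³/s over 4 intervals.
K = (Q₂/Q₁)^(1/4) = (48/99)^(1/4) = 0.834.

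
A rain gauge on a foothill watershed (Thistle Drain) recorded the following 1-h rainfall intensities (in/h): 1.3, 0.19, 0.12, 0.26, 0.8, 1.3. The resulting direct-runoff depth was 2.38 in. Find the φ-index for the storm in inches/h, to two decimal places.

Only the 3 blocks with intensity above φ contribute runoff: 1.3, 0.8, 1.3 in/h.
Σ(I−φ)·Δt = d  ⇒  (1.3+0.8+1.3 − 3φ)·1 = 2.38
φ = (3.400 − 2.38/1) / 3 = 0.34 in/h.

φ ≈ 0.34 in/h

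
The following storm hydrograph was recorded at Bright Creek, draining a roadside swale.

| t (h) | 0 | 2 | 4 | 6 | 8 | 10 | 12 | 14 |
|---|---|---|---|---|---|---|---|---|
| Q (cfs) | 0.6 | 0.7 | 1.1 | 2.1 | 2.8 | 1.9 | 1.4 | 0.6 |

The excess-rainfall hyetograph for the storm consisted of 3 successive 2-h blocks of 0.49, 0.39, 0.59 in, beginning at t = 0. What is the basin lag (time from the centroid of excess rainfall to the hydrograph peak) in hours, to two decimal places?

t_L ≈ 4.86 h

Centroid of excess rainfall: t_c = Σ P_i·t̄_i / ΣP_i = 3.1361 h (block centres at 1, 3, 5 h).
Hydrograph peak occurs at t = 8 h, so basin lag t_L = 8 − 3.1361 = 4.86 h.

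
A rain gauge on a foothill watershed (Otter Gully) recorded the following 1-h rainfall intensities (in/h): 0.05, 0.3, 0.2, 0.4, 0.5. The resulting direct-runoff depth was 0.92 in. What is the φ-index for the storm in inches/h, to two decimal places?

φ ≈ 0.12 in/h

Only the 4 blocks with intensity above φ contribute runoff: 0.3, 0.2, 0.4, 0.5 in/h.
Σ(I−φ)·Δt = d  ⇒  (0.3+0.2+0.4+0.5 − 4φ)·1 = 0.92
φ = (1.400 − 0.92/1) / 4 = 0.12 in/h.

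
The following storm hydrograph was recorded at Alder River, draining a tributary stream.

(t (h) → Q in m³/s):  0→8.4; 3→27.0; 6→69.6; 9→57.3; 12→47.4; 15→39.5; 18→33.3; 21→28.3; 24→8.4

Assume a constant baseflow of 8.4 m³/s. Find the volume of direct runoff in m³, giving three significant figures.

Direct-runoff ordinates (Q − Q_b): 0.0, 18.6, 61.2, 48.9, 39.0, 31.1, 24.9, 19.9, 0.0 m³/s.
ΣQ_DR = 243.6 m³/s.
With Δt = 3 h = 10800 s, V = ΣQ_DR · Δt = 243.6 × 10800 = 2.63 × 10^6 m³.

V ≈ 2.63 × 10^6 m³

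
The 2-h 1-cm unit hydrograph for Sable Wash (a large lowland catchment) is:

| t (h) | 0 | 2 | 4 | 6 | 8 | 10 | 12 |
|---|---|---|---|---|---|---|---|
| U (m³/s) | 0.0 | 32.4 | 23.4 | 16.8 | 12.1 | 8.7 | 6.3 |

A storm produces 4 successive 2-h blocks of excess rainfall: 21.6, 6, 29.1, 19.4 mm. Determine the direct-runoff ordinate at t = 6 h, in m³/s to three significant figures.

By discrete convolution, Q_j = Σ (P_i / 10 mm) · U_{j−i}.
At t = 6 h (j=3): Q = (21.6/10)·16.8 + (6/10)·23.4 + (29.1/10)·32.4 + (19.4/10)·0.0 = 145 m³/s.

Q ≈ 145 m³/s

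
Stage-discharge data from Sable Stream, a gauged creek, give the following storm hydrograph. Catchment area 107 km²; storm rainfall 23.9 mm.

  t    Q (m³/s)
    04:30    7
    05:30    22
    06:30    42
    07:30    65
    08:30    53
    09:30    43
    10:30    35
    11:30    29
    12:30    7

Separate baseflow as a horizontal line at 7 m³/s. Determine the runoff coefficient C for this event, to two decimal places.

C ≈ 0.34

ΣQ_DR = 240.0 m³/s; V = ΣQ_DR·Δt = 8.640 × 10^5 m³.
Runoff depth d = V / A = 8.075 mm.
C = d / P = 8.075 / 23.9 = 0.34.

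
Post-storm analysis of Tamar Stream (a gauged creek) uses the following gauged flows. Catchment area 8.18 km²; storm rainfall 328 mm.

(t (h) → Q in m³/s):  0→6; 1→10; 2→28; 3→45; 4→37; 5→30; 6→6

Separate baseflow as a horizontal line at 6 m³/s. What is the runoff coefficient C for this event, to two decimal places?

ΣQ_DR = 120.0 m³/s; V = ΣQ_DR·Δt = 4.320 × 10^5 m³.
Runoff depth d = V / A = 52.81 mm.
C = d / P = 52.81 / 328 = 0.16.

C ≈ 0.16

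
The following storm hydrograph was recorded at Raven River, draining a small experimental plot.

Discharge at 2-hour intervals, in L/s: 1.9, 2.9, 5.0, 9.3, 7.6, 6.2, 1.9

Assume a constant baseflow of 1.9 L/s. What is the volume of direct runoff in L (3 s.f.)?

V ≈ 1.55 × 10^5 L

Direct-runoff ordinates (Q − Q_b): 0.0, 1.0, 3.1, 7.4, 5.7, 4.3, 0.0 L/s.
ΣQ_DR = 21.50 L/s.
With Δt = 2 h = 7200 s, V = ΣQ_DR · Δt = 21.50 × 7200 = 1.55 × 10^5 L.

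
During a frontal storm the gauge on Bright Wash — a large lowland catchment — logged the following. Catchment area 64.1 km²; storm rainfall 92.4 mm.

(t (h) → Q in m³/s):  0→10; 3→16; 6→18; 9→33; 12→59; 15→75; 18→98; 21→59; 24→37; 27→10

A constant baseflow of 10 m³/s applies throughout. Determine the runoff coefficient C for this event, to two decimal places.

ΣQ_DR = 315.0 m³/s; V = ΣQ_DR·Δt = 3.402 × 10^6 m³.
Runoff depth d = V / A = 53.07 mm.
C = d / P = 53.07 / 92.4 = 0.57.

C ≈ 0.57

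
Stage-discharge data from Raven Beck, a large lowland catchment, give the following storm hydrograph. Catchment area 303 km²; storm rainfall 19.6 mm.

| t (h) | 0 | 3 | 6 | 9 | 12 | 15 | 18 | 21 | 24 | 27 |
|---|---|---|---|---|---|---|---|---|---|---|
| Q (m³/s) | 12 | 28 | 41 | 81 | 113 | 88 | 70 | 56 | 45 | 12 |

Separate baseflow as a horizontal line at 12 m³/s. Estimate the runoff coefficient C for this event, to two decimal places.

C ≈ 0.77

ΣQ_DR = 426.0 m³/s; V = ΣQ_DR·Δt = 4.601 × 10^6 m³.
Runoff depth d = V / A = 15.18 mm.
C = d / P = 15.18 / 19.6 = 0.77.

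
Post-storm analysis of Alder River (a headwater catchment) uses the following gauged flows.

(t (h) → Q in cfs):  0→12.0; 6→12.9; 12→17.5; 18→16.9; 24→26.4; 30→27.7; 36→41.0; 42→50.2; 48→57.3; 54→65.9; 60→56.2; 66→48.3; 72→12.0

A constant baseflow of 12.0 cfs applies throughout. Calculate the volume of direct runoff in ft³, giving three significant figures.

V ≈ 6.23 × 10^6 ft³

Direct-runoff ordinates (Q − Q_b): 0.0, 0.9, 5.5, 4.9, 14.4, 15.7, 29.0, 38.2, 45.3, 53.9, 44.2, 36.3, 0.0 cfs.
ΣQ_DR = 288.3 cfs.
With Δt = 6 h = 21600 s, V = ΣQ_DR · Δt = 288.3 × 21600 = 6.23 × 10^6 ft³.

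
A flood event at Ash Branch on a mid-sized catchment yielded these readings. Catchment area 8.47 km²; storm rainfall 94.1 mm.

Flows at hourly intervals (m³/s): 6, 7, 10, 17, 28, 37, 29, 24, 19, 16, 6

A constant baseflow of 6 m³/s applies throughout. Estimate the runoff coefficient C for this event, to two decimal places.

ΣQ_DR = 133.0 m³/s; V = ΣQ_DR·Δt = 4.788 × 10^5 m³.
Runoff depth d = V / A = 56.53 mm.
C = d / P = 56.53 / 94.1 = 0.60.

C ≈ 0.60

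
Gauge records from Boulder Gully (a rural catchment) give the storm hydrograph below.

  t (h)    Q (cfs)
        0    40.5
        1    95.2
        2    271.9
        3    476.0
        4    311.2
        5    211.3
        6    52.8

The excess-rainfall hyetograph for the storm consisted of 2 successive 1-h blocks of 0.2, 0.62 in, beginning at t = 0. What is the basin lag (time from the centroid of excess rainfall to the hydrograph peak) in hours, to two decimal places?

Centroid of excess rainfall: t_c = Σ P_i·t̄_i / ΣP_i = 1.2561 h (block centres at 0.5, 1.5 h).
Hydrograph peak occurs at t = 3 h, so basin lag t_L = 3 − 1.2561 = 1.74 h.

t_L ≈ 1.74 h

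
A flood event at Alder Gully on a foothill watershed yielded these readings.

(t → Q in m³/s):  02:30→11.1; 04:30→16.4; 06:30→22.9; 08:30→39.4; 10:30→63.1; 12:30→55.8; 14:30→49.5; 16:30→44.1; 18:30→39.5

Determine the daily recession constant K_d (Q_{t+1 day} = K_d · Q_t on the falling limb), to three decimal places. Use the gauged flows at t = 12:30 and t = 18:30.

K_d ≈ 0.251

Between t = 12:30 and t = 18:30 the flow falls from 55.8 to 39.5 m³/s over 3×2 h = 6 h.
Per-interval ratio K = (39.5/55.8)^(1/3) = 0.8912; K_d = K^(24/2) = 0.251.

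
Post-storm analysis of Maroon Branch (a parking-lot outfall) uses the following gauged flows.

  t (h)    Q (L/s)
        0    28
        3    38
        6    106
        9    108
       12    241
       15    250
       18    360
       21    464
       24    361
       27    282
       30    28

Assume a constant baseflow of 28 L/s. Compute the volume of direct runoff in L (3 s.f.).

Direct-runoff ordinates (Q − Q_b): 0.0, 10.0, 78.0, 80.0, 213.0, 222.0, 332.0, 436.0, 333.0, 254.0, 0.0 L/s.
ΣQ_DR = 1958 L/s.
With Δt = 3 h = 10800 s, V = ΣQ_DR · Δt = 1958 × 10800 = 2.11 × 10^7 L.

V ≈ 2.11 × 10^7 L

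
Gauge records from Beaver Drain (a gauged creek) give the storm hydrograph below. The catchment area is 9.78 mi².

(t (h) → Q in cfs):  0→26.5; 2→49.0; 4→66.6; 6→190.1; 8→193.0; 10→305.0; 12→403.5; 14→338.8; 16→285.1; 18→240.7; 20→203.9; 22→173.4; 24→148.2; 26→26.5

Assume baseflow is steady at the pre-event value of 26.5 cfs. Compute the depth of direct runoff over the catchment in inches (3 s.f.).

Direct runoff: 0.0, 22.5, 40.1, 163.6, 166.5, 278.5, 377.0, 312.3, 258.6, 214.2, 177.4, 146.9, 121.7, 0.0 cfs; ΣQ_DR = 2279 cfs.
V = ΣQ_DR · Δt = 2279 × 7200 s = 1.641 × 10^7 ft³.
Over A = 9.78 mi², depth = V / A = 0.722 in.

d ≈ 0.722 in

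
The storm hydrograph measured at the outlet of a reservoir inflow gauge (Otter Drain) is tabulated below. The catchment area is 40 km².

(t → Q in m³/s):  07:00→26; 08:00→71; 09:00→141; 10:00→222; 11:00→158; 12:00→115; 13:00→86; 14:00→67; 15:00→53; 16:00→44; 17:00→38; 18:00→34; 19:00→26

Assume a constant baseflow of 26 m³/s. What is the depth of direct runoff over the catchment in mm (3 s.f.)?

Direct runoff: 0.0, 45.0, 115.0, 196.0, 132.0, 89.0, 60.0, 41.0, 27.0, 18.0, 12.0, 8.0, 0.0 m³/s; ΣQ_DR = 743.0 m³/s.
V = ΣQ_DR · Δt = 743.0 × 3600 s = 2.675 × 10^6 m³.
Over A = 40 km², depth = V / A = 66.9 mm.

d ≈ 66.9 mm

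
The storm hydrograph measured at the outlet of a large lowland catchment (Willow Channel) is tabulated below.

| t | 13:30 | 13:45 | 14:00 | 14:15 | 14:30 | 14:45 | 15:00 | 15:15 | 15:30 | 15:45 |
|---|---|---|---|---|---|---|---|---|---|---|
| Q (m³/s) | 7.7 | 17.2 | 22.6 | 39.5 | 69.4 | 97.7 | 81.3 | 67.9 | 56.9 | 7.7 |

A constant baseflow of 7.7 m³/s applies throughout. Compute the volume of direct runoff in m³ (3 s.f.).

Direct-runoff ordinates (Q − Q_b): 0.0, 9.5, 14.9, 31.8, 61.7, 90.0, 73.6, 60.2, 49.2, 0.0 m³/s.
ΣQ_DR = 390.9 m³/s.
With Δt = 0.25 h = 900 s, V = ΣQ_DR · Δt = 390.9 × 900 = 3.52 × 10^5 m³.

V ≈ 3.52 × 10^5 m³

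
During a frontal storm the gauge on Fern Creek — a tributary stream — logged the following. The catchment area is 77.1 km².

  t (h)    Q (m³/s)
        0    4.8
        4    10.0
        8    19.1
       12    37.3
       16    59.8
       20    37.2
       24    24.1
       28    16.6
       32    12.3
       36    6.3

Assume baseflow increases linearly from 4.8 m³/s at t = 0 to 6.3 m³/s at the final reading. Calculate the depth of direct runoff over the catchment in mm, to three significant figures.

d ≈ 32.1 mm

Direct runoff: 0.00, 5.03, 13.97, 32.00, 54.33, 31.57, 18.30, 10.63, 6.17, 0.00 m³/s; ΣQ_DR = 172.0 m³/s.
V = ΣQ_DR · Δt = 172.0 × 14400 s = 2.477 × 10^6 m³.
Over A = 77.1 km², depth = V / A = 32.1 mm.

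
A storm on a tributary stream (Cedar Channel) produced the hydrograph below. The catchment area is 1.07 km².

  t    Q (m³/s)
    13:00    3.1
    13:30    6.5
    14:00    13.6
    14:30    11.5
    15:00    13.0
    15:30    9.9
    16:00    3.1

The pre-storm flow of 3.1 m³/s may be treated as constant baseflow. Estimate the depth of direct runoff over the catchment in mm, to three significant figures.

Direct runoff: 0.0, 3.4, 10.5, 8.4, 9.9, 6.8, 0.0 m³/s; ΣQ_DR = 39.00 m³/s.
V = ΣQ_DR · Δt = 39.00 × 1800 s = 70200 m³.
Over A = 1.07 km², depth = V / A = 65.6 mm.

d ≈ 65.6 mm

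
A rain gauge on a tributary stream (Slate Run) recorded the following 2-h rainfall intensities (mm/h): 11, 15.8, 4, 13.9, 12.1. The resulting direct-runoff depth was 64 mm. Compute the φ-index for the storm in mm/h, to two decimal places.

Only the 4 blocks with intensity above φ contribute runoff: 11, 15.8, 13.9, 12.1 mm/h.
Σ(I−φ)·Δt = d  ⇒  (11+15.8+13.9+12.1 − 4φ)·2 = 64
φ = (52.80 − 64/2) / 4 = 5.20 mm/h.

φ ≈ 5.20 mm/h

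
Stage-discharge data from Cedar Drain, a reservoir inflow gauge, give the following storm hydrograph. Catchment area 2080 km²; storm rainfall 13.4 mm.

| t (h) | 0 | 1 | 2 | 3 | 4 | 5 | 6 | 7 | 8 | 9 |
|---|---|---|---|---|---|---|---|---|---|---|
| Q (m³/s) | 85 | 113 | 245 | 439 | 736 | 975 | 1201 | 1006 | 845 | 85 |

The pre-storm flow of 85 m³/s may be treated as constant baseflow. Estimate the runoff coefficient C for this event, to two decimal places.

C ≈ 0.63

ΣQ_DR = 4880 m³/s; V = ΣQ_DR·Δt = 1.757 × 10^7 m³.
Runoff depth d = V / A = 8.446 mm.
C = d / P = 8.446 / 13.4 = 0.63.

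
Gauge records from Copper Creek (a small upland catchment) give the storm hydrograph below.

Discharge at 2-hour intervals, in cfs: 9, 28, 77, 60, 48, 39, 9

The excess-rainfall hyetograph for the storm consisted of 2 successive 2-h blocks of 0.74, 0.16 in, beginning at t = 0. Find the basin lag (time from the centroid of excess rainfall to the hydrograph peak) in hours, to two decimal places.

Centroid of excess rainfall: t_c = Σ P_i·t̄_i / ΣP_i = 1.3556 h (block centres at 1, 3 h).
Hydrograph peak occurs at t = 4 h, so basin lag t_L = 4 − 1.3556 = 2.64 h.

t_L ≈ 2.64 h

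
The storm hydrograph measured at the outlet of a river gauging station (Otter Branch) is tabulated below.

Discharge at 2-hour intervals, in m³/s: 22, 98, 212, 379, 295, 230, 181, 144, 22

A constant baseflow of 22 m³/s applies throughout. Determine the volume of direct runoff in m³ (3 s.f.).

Direct-runoff ordinates (Q − Q_b): 0.0, 76.0, 190.0, 357.0, 273.0, 208.0, 159.0, 122.0, 0.0 m³/s.
ΣQ_DR = 1385 m³/s.
With Δt = 2 h = 7200 s, V = ΣQ_DR · Δt = 1385 × 7200 = 9.97 × 10^6 m³.

V ≈ 9.97 × 10^6 m³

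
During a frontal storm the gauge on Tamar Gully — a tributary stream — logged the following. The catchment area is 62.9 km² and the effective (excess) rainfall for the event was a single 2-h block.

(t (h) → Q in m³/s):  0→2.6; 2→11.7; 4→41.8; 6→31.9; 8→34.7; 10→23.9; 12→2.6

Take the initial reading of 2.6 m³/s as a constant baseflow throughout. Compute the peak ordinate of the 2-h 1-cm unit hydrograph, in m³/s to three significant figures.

Direct runoff: 0.0, 9.1, 39.2, 29.3, 32.1, 21.3, 0.0 m³/s; ΣQ_DR = 131.0 m³/s, peak = 39.2 m³/s.
Runoff depth d = ΣQ_DR·Δt / A = 131.0 × 7200 / (62.9 km²) = 15.00 mm.
The 1-cm UH is the DRH scaled by (10 mm)/d, so U_p = 39.2 × 10/15.00 = 26.1 m³/s.

U_p ≈ 26.1 m³/s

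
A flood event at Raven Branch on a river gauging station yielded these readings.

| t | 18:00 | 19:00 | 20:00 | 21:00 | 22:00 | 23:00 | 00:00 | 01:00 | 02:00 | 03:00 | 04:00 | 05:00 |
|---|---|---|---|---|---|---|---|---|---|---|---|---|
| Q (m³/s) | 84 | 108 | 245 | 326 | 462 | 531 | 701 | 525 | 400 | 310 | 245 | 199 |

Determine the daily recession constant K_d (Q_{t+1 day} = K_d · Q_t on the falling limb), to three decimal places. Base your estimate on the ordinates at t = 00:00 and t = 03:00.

K_d ≈ 0.001

Between t = 00:00 and t = 03:00 the flow falls from 701 to 310 m³/s over 3×1 h = 3 h.
Per-interval ratio K = (310/701)^(1/3) = 0.7619; K_d = K^(24/1) = 0.001.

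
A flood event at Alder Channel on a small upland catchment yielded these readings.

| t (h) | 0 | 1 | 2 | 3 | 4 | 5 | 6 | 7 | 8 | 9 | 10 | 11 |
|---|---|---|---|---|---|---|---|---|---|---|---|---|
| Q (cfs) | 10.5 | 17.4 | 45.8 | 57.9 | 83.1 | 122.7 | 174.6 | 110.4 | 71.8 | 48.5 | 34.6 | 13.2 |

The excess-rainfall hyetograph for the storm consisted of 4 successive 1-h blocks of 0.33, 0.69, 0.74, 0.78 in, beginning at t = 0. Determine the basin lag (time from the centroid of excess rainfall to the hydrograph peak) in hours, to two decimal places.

t_L ≈ 3.72 h

Centroid of excess rainfall: t_c = Σ P_i·t̄_i / ΣP_i = 2.2756 h (block centres at 0.5, 1.5, 2.5, 3.5 h).
Hydrograph peak occurs at t = 6 h, so basin lag t_L = 6 − 2.2756 = 3.72 h.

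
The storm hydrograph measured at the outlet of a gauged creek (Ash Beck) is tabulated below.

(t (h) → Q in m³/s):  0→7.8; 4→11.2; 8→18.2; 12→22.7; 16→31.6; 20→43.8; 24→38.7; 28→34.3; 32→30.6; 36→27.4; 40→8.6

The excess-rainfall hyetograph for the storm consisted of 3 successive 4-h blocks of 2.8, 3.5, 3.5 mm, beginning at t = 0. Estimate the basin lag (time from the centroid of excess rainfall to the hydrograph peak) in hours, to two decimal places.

Centroid of excess rainfall: t_c = Σ P_i·t̄_i / ΣP_i = 6.2857 h (block centres at 2, 6, 10 h).
Hydrograph peak occurs at t = 20 h, so basin lag t_L = 20 − 6.2857 = 13.71 h.

t_L ≈ 13.71 h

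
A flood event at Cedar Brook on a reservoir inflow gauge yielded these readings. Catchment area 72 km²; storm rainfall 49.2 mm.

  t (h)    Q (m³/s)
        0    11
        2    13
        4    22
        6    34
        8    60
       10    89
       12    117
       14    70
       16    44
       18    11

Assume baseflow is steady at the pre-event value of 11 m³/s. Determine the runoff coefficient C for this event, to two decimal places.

C ≈ 0.73

ΣQ_DR = 361.0 m³/s; V = ΣQ_DR·Δt = 2.599 × 10^6 m³.
Runoff depth d = V / A = 36.10 mm.
C = d / P = 36.10 / 49.2 = 0.73.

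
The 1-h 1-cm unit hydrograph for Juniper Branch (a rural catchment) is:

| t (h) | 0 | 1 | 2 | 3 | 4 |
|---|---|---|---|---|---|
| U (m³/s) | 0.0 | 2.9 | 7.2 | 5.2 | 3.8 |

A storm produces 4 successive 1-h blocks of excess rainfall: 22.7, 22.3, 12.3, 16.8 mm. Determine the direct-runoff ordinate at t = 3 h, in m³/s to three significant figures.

Q ≈ 31.4 m³/s

By discrete convolution, Q_j = Σ (P_i / 10 mm) · U_{j−i}.
At t = 3 h (j=3): Q = (22.7/10)·5.2 + (22.3/10)·7.2 + (12.3/10)·2.9 + (16.8/10)·0.0 = 31.4 m³/s.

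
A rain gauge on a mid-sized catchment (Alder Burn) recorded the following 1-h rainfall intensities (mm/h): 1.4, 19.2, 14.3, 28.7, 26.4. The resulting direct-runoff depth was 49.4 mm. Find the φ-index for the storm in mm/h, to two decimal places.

φ ≈ 9.80 mm/h

Only the 4 blocks with intensity above φ contribute runoff: 19.2, 14.3, 28.7, 26.4 mm/h.
Σ(I−φ)·Δt = d  ⇒  (19.2+14.3+28.7+26.4 − 4φ)·1 = 49.4
φ = (88.60 − 49.4/1) / 4 = 9.80 mm/h.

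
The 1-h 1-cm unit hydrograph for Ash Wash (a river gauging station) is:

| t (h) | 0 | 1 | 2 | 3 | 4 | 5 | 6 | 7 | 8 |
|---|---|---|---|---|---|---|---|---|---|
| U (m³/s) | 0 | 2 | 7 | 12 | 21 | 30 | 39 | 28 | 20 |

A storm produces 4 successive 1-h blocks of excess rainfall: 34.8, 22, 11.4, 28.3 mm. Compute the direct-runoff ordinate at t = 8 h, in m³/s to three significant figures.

Q ≈ 261 m³/s

By discrete convolution, Q_j = Σ (P_i / 10 mm) · U_{j−i}.
At t = 8 h (j=8): Q = (34.8/10)·20 + (22/10)·28 + (11.4/10)·39 + (28.3/10)·30 = 261 m³/s.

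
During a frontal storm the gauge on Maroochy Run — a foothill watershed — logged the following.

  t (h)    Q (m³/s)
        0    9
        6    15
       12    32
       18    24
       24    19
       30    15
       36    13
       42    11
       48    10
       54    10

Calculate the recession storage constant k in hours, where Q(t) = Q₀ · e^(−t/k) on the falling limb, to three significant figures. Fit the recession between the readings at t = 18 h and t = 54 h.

k ≈ 41.1 h

On the falling limb, Q drops from 24 to 10 m³/s between t = 18 h and t = 54 h (Δt = 36 h).
k = −Δt / ln(Q₂/Q₁) = −36 / ln(10/24) = 41.1 h.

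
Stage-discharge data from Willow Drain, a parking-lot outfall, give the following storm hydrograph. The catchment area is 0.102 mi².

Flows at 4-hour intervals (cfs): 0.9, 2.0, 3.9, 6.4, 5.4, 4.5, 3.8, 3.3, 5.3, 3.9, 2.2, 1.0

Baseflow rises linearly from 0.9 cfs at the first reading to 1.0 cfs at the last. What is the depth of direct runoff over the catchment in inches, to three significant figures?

Direct runoff: 0.00, 1.09, 2.98, 5.47, 4.46, 3.55, 2.85, 2.34, 4.33, 2.92, 1.21, 0.00 cfs; ΣQ_DR = 31.20 cfs.
V = ΣQ_DR · Δt = 31.20 × 14400 s = 4.493 × 10^5 ft³.
Over A = 0.102 mi², depth = V / A = 1.90 in.

d ≈ 1.90 in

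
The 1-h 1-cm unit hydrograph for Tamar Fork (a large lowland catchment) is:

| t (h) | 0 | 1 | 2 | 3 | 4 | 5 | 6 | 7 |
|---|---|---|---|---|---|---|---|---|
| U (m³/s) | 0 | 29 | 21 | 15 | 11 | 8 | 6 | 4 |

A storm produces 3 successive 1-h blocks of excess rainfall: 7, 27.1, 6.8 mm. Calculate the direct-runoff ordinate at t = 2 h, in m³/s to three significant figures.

By discrete convolution, Q_j = Σ (P_i / 10 mm) · U_{j−i}.
At t = 2 h (j=2): Q = (7/10)·21 + (27.1/10)·29 + (6.8/10)·0 = 93.3 m³/s.

Q ≈ 93.3 m³/s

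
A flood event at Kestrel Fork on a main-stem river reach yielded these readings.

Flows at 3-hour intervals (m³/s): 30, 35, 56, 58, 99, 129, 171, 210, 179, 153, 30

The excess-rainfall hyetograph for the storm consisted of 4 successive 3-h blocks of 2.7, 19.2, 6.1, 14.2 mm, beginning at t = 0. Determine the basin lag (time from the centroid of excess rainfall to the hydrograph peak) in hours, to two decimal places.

t_L ≈ 14.24 h

Centroid of excess rainfall: t_c = Σ P_i·t̄_i / ΣP_i = 6.7607 h (block centres at 1.5, 4.5, 7.5, 10.5 h).
Hydrograph peak occurs at t = 21 h, so basin lag t_L = 21 − 6.7607 = 14.24 h.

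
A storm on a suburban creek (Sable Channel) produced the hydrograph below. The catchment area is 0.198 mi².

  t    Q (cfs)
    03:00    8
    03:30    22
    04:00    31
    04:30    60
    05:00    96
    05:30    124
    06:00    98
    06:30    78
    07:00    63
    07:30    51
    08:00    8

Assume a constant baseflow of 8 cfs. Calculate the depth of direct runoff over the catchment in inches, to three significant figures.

d ≈ 2.16 in

Direct runoff: 0.0, 14.0, 23.0, 52.0, 88.0, 116.0, 90.0, 70.0, 55.0, 43.0, 0.0 cfs; ΣQ_DR = 551.0 cfs.
V = ΣQ_DR · Δt = 551.0 × 1800 s = 9.918 × 10^5 ft³.
Over A = 0.198 mi², depth = V / A = 2.16 in.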